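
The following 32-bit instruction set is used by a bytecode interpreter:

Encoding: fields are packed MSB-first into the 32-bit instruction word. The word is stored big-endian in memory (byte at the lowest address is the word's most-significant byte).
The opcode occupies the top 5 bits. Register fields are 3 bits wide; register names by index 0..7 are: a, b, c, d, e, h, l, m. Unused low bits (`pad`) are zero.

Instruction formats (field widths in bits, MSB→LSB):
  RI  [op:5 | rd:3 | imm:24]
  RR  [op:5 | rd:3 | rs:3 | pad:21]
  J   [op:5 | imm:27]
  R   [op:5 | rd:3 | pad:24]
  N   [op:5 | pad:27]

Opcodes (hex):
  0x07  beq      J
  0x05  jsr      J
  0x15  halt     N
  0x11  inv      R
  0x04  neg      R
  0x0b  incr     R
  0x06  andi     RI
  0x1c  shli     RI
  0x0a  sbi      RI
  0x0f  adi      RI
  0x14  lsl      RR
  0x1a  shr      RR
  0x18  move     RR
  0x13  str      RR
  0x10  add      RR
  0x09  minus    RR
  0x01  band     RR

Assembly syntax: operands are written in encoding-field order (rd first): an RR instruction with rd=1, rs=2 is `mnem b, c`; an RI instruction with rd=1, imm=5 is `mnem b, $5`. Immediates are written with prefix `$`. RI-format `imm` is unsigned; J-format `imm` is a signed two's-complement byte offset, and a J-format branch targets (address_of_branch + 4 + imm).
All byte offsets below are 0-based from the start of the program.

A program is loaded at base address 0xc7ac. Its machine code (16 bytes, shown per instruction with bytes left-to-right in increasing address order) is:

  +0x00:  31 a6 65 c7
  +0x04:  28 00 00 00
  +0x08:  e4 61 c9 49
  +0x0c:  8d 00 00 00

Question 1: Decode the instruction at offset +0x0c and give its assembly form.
inv h

[0c] 8d 00 00 00 → 0x8d000000
  top 5b → 0x11 → inv [R]
  rd: (w>>24)&0x7=0x5 → h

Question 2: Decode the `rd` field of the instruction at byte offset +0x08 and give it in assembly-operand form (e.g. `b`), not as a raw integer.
e

@+08  big-endian(e4 61 c9 49) = 0xe461c949
  op=0xe461c949>>27=0x1c ⇒ shli (RI)
  rd: (w>>24)&0x7=0x4 → e
  imm: (w>>0)&0xffffff=0x61c949 → $6408521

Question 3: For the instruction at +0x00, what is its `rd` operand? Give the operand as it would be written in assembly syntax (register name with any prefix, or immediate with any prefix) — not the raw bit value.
off 0x00: read 31 a6 65 c7 as big → 0x31a665c7
  opcode bits[31:27]=0x6: andi/RI
  rd: (w>>24)&0x7=0x1 → b
  imm: (w>>0)&0xffffff=0xa665c7 → $10905031

b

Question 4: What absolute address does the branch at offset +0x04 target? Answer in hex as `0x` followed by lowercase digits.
[04] 28 00 00 00 → 0x28000000
  top 5b → 0x5 → jsr [J]
  imm: (w>>0)&0x7ffffff=0x0 → $0
  target = base 0xc7ac + off 0x04 + 4 + imm 0 = 0xc7b4

0xc7b4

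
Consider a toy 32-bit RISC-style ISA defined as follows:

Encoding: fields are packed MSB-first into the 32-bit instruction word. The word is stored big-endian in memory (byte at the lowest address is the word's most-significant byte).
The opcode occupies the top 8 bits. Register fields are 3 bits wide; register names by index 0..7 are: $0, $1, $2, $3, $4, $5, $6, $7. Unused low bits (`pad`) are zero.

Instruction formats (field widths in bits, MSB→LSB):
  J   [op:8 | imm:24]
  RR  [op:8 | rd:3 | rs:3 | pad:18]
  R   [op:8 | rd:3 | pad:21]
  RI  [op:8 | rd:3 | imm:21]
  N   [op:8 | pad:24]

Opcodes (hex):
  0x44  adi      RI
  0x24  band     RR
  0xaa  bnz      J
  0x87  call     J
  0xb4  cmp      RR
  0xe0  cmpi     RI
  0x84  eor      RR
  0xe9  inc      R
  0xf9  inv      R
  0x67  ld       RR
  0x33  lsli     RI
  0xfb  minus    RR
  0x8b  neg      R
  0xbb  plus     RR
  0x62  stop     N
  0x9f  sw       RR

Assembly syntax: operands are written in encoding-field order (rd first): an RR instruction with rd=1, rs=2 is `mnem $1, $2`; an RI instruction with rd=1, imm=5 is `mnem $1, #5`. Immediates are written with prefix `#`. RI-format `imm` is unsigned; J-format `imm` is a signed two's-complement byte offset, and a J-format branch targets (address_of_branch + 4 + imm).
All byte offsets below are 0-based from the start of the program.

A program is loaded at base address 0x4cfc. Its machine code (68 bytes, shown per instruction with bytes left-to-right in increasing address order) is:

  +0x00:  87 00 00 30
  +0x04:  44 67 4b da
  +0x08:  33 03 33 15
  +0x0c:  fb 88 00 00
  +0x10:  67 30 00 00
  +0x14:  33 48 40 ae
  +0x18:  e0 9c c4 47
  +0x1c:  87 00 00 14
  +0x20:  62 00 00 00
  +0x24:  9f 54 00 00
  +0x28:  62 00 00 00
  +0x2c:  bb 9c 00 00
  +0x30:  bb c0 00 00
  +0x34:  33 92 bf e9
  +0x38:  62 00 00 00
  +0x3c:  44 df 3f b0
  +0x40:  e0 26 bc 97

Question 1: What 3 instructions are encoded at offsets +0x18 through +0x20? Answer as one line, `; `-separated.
+0x18: e0 9c c4 47 ⇒ word 0xe09cc447 (big)
  opcode bits[31:24]=0xe0: cmpi/RI
  [23:21] rd=4 = $4
  [20:0] imm=1885255 = #1885255
+0x1c: 87 00 00 14 ⇒ word 0x87000014 (big)
  opcode bits[31:24]=0x87: call/J
  [23:0] imm=20 = #20
+0x20: 62 00 00 00 ⇒ word 0x62000000 (big)
  opcode bits[31:24]=0x62: stop/N

cmpi $4, #1885255; call #20; stop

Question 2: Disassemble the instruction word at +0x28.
stop

off 0x28: read 62 00 00 00 as big → 0x62000000
  op=0x62000000>>24=0x62 ⇒ stop (N)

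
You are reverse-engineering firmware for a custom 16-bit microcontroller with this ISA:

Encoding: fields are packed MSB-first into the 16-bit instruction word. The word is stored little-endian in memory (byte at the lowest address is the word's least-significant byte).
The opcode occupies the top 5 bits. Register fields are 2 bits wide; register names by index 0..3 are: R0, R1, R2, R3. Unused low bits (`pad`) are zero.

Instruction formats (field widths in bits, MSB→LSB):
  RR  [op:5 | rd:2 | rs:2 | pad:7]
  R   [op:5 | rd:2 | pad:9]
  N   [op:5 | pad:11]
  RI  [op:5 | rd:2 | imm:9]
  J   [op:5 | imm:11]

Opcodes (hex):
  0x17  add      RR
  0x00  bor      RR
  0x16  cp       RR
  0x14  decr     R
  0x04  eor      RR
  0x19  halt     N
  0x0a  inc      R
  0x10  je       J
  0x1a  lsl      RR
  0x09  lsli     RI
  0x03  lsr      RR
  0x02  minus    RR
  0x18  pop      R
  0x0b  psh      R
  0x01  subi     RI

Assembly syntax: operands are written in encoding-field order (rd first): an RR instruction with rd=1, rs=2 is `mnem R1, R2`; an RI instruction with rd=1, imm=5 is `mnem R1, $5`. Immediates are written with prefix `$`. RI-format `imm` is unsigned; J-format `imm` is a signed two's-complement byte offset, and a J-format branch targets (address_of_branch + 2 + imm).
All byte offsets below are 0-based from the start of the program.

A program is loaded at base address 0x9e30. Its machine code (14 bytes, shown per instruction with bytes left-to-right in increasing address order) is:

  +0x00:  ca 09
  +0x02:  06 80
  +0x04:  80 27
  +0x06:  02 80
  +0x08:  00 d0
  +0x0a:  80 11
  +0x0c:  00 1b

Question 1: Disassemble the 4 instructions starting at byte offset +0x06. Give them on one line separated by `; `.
+0x06: 02 80 ⇒ word 0x8002 (little)
  op=0x8002>>11=0x10 ⇒ je (J)
  imm: (w>>0)&0x7ff=0x2 → $2
+0x08: 00 d0 ⇒ word 0xd000 (little)
  op=0xd000>>11=0x1a ⇒ lsl (RR)
  rd: (w>>9)&0x3=0x0 → R0
  rs: (w>>7)&0x3=0x0 → R0
+0x0a: 80 11 ⇒ word 0x1180 (little)
  op=0x1180>>11=0x2 ⇒ minus (RR)
  rd: (w>>9)&0x3=0x0 → R0
  rs: (w>>7)&0x3=0x3 → R3
+0x0c: 00 1b ⇒ word 0x1b00 (little)
  op=0x1b00>>11=0x3 ⇒ lsr (RR)
  rd: (w>>9)&0x3=0x1 → R1
  rs: (w>>7)&0x3=0x2 → R2

je $2; lsl R0, R0; minus R0, R3; lsr R1, R2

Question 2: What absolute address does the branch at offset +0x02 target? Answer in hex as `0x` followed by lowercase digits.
+0x02: 06 80 ⇒ word 0x8006 (little)
  opcode bits[15:11]=0x10: je/J
  [10:0] imm=6 = $6
  target = base 0x9e30 + off 0x02 + 2 + imm 6 = 0x9e3a

0x9e3a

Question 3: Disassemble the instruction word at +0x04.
eor R3, R3

off 0x04: read 80 27 as little → 0x2780
  op=0x2780>>11=0x4 ⇒ eor (RR)
  rd: (w>>9)&0x3=0x3 → R3
  rs: (w>>7)&0x3=0x3 → R3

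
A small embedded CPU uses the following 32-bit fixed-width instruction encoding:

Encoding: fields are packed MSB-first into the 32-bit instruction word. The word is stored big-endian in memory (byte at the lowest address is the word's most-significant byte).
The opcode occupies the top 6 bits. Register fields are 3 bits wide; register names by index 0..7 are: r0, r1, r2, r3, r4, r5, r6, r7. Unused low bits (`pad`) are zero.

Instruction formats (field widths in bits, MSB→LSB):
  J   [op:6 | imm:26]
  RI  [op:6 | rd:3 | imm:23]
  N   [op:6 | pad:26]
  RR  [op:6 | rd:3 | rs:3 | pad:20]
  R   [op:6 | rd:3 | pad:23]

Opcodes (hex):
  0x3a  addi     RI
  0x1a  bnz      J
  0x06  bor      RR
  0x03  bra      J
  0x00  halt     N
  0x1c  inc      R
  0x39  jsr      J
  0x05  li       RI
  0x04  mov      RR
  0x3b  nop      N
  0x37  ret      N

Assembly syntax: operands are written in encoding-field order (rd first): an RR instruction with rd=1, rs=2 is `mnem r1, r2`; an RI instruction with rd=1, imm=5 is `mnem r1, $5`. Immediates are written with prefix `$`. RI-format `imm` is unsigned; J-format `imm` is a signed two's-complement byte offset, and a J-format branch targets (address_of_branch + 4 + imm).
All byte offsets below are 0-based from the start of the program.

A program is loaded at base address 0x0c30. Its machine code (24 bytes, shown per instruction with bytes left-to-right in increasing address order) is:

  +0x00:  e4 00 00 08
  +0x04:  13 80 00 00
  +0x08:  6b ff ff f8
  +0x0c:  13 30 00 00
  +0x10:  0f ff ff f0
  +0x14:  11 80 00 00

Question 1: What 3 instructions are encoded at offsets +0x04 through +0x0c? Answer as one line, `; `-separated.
mov r7, r0; bnz $-8; mov r6, r3

[04] 13 80 00 00 → 0x13800000
  op=0x13800000>>26=0x4 ⇒ mov (RR)
  rd@[25:23]=0x7 ⇒ r7
  rs@[22:20]=0x0 ⇒ r0
[08] 6b ff ff f8 → 0x6bfffff8
  op=0x6bfffff8>>26=0x1a ⇒ bnz (J)
  imm@[25:0]=0x3fffff8 (s26→-8) ⇒ $-8
[0c] 13 30 00 00 → 0x13300000
  op=0x13300000>>26=0x4 ⇒ mov (RR)
  rd@[25:23]=0x6 ⇒ r6
  rs@[22:20]=0x3 ⇒ r3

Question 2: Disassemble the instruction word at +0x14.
mov r3, r0

@+14  big-endian(11 80 00 00) = 0x11800000
  opcode bits[31:26]=0x4: mov/RR
  [25:23] rd=3 = r3
  [22:20] rs=0 = r0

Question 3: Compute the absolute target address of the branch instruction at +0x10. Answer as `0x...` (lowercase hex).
off 0x10: read 0f ff ff f0 as big → 0x0ffffff0
  op=0x0ffffff0>>26=0x3 ⇒ bra (J)
  [25:0] imm=67108848 (s26→-16) = $-16
  target = base 0x0c30 + off 0x10 + 4 + imm -16 = 0x0c34

0x0c34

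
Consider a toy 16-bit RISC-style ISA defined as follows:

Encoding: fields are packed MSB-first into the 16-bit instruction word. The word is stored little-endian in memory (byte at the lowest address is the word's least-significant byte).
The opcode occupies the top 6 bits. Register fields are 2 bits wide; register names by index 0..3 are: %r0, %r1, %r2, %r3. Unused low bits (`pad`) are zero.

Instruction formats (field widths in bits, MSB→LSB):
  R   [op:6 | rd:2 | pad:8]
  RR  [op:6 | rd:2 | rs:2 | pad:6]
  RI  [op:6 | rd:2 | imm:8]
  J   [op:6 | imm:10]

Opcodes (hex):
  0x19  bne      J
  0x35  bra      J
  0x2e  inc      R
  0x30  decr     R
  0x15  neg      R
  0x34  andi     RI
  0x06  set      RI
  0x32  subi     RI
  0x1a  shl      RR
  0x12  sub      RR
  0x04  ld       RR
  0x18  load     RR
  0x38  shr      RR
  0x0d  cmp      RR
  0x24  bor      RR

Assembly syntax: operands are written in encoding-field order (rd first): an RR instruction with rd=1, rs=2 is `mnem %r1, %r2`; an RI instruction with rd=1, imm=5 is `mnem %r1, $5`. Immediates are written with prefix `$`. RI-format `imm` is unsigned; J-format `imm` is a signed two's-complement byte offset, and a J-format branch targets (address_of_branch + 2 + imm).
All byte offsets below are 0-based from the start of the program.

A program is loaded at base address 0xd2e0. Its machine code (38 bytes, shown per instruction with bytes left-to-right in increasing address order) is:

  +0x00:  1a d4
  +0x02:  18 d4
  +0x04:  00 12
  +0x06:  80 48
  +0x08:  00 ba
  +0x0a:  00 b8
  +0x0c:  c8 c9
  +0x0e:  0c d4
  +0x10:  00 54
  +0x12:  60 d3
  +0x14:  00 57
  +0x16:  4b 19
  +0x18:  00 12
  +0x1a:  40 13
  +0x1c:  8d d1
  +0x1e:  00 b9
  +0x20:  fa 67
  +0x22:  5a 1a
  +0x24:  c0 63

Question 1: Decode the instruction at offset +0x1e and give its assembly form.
[1e] 00 b9 → 0xb900
  op=0xb900>>10=0x2e ⇒ inc (R)
  [9:8] rd=1 = %r1

inc %r1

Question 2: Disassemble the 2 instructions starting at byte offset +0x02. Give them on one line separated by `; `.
[02] 18 d4 → 0xd418
  op=0xd418>>10=0x35 ⇒ bra (J)
  imm@[9:0]=0x18 ⇒ $24
[04] 00 12 → 0x1200
  op=0x1200>>10=0x4 ⇒ ld (RR)
  rd@[9:8]=0x2 ⇒ %r2
  rs@[7:6]=0x0 ⇒ %r0

bra $24; ld %r2, %r0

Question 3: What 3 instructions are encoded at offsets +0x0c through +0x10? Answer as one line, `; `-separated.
subi %r1, $200; bra $12; neg %r0

+0x0c: c8 c9 ⇒ word 0xc9c8 (little)
  opcode bits[15:10]=0x32: subi/RI
  [9:8] rd=1 = %r1
  [7:0] imm=200 = $200
+0x0e: 0c d4 ⇒ word 0xd40c (little)
  opcode bits[15:10]=0x35: bra/J
  [9:0] imm=12 = $12
+0x10: 00 54 ⇒ word 0x5400 (little)
  opcode bits[15:10]=0x15: neg/R
  [9:8] rd=0 = %r0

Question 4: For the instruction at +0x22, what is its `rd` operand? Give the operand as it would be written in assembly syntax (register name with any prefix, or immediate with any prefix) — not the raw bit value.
@+22  little-endian(5a 1a) = 0x1a5a
  op=0x1a5a>>10=0x6 ⇒ set (RI)
  rd: (w>>8)&0x3=0x2 → %r2
  imm: (w>>0)&0xff=0x5a → $90

%r2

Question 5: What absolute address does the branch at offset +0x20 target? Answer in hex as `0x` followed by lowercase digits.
off 0x20: read fa 67 as little → 0x67fa
  opcode bits[15:10]=0x19: bne/J
  imm@[9:0]=0x3fa (s10→-6) ⇒ $-6
  target = base 0xd2e0 + off 0x20 + 2 + imm -6 = 0xd2fc

0xd2fc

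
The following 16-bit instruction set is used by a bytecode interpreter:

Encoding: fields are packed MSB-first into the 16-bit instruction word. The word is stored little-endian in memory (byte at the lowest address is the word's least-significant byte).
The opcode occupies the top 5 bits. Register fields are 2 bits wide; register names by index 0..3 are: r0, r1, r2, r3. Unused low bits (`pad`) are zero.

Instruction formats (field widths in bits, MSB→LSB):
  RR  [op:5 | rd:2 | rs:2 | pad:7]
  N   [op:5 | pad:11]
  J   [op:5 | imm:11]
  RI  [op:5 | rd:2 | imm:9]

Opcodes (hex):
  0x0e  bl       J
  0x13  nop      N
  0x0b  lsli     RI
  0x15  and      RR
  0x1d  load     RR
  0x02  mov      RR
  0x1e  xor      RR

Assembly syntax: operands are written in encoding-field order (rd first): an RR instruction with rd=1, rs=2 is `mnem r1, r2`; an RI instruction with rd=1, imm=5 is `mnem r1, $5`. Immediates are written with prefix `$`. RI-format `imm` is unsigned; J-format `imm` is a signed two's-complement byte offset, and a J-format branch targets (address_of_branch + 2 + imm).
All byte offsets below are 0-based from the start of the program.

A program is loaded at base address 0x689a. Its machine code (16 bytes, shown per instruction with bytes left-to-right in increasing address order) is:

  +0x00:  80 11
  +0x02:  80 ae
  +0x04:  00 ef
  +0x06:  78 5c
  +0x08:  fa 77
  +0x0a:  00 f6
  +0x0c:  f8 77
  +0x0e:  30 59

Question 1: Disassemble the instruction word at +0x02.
+0x02: 80 ae ⇒ word 0xae80 (little)
  op=0xae80>>11=0x15 ⇒ and (RR)
  [10:9] rd=3 = r3
  [8:7] rs=1 = r1

and r3, r1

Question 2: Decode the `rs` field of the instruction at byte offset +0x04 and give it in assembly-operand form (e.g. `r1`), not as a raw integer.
[04] 00 ef → 0xef00
  opcode bits[15:11]=0x1d: load/RR
  rd: (w>>9)&0x3=0x3 → r3
  rs: (w>>7)&0x3=0x2 → r2

r2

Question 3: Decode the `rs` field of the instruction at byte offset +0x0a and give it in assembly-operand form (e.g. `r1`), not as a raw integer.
r0

+0x0a: 00 f6 ⇒ word 0xf600 (little)
  top 5b → 0x1e → xor [RR]
  [10:9] rd=3 = r3
  [8:7] rs=0 = r0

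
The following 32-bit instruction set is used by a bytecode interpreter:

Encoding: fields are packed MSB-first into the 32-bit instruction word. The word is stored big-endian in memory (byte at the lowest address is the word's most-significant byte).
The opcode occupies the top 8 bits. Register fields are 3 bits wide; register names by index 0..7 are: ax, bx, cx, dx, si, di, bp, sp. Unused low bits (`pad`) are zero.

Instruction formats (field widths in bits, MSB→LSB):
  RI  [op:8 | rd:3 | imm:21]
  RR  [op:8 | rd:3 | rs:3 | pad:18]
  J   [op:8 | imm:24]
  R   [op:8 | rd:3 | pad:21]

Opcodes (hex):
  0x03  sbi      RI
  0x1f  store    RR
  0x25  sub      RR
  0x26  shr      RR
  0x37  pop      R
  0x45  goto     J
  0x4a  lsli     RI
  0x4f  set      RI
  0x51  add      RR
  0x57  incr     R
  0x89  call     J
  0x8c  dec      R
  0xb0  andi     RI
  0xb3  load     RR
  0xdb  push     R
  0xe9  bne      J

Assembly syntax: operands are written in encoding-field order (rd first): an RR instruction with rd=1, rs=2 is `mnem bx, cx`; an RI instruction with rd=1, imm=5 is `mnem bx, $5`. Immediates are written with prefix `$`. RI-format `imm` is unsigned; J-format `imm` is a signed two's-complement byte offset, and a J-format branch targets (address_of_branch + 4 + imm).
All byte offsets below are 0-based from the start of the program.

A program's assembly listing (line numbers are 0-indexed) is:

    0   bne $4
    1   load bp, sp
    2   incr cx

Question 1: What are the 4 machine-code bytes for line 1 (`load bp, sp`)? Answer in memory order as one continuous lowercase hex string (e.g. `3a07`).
1. load fields op=0xb3:8|rd=6:3|rs=7:3|pad=0:18 → word b3dc0000h → b3 dc 00 00

b3dc0000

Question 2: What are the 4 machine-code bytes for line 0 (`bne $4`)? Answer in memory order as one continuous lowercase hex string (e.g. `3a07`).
e9000004

0. bne fields op=0xe9:8|imm=4:24 → word e9000004h → e9 00 00 04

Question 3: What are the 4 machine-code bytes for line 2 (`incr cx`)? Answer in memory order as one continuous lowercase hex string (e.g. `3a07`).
57400000

2. incr fields op=0x57:8|rd=2:3|pad=0:21 → word 57400000h → 57 40 00 00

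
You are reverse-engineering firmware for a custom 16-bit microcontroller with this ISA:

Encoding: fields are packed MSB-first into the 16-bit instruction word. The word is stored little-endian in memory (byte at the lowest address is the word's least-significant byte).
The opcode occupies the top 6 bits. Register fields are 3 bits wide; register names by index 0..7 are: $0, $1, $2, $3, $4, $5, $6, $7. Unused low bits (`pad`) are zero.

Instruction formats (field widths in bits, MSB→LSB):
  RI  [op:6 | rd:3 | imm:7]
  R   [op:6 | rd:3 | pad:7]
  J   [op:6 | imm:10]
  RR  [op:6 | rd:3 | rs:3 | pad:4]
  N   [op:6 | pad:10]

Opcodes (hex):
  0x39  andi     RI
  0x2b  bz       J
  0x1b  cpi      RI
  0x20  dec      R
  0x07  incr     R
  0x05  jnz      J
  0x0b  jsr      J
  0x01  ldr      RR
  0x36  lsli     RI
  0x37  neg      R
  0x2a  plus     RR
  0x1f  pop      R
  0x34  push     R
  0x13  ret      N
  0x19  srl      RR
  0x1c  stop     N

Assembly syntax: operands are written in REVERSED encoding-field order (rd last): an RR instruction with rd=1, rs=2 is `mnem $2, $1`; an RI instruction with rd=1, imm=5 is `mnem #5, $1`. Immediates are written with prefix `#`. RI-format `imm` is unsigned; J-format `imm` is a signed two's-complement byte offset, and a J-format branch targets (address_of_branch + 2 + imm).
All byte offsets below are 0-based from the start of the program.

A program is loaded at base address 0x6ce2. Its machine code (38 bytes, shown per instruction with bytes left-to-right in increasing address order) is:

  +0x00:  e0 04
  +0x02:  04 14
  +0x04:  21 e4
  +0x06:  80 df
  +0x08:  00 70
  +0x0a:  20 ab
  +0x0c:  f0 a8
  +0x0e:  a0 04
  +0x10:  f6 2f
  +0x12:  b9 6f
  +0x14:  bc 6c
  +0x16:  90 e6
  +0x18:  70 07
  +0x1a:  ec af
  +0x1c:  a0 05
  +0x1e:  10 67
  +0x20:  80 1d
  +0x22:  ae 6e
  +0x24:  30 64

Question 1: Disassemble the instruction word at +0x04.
andi #33, $0

[04] 21 e4 → 0xe421
  top 6b → 0x39 → andi [RI]
  rd: (w>>7)&0x7=0x0 → $0
  imm: (w>>0)&0x7f=0x21 → #33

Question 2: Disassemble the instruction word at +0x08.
@+08  little-endian(00 70) = 0x7000
  op=0x7000>>10=0x1c ⇒ stop (N)

stop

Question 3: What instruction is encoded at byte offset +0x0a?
off 0x0a: read 20 ab as little → 0xab20
  op=0xab20>>10=0x2a ⇒ plus (RR)
  rd@[9:7]=0x6 ⇒ $6
  rs@[6:4]=0x2 ⇒ $2

plus $2, $6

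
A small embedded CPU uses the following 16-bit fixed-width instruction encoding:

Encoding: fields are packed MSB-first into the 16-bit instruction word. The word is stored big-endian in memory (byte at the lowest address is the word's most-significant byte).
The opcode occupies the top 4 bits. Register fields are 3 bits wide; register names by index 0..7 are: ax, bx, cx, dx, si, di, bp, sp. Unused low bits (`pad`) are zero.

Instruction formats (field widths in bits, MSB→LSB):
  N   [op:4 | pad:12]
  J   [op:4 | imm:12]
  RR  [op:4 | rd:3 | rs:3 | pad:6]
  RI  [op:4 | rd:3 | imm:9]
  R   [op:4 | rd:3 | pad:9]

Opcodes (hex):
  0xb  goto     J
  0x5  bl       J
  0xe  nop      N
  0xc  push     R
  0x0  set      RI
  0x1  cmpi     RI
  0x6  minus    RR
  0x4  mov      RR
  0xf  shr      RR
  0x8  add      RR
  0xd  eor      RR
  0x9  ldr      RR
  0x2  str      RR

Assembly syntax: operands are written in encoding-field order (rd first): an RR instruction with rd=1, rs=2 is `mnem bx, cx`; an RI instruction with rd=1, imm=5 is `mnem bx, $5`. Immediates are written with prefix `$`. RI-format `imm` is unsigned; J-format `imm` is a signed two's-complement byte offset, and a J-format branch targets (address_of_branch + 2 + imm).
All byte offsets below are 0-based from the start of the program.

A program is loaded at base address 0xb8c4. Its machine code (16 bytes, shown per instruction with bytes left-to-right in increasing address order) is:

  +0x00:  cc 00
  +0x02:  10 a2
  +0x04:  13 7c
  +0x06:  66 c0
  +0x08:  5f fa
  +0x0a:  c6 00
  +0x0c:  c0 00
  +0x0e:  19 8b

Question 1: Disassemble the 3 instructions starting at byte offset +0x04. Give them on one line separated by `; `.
@+04  big-endian(13 7c) = 0x137c
  op=0x137c>>12=0x1 ⇒ cmpi (RI)
  [11:9] rd=1 = bx
  [8:0] imm=380 = $380
@+06  big-endian(66 c0) = 0x66c0
  op=0x66c0>>12=0x6 ⇒ minus (RR)
  [11:9] rd=3 = dx
  [8:6] rs=3 = dx
@+08  big-endian(5f fa) = 0x5ffa
  op=0x5ffa>>12=0x5 ⇒ bl (J)
  [11:0] imm=4090 (s12→-6) = $-6

cmpi bx, $380; minus dx, dx; bl $-6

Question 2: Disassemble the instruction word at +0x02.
@+02  big-endian(10 a2) = 0x10a2
  opcode bits[15:12]=0x1: cmpi/RI
  rd: (w>>9)&0x7=0x0 → ax
  imm: (w>>0)&0x1ff=0xa2 → $162

cmpi ax, $162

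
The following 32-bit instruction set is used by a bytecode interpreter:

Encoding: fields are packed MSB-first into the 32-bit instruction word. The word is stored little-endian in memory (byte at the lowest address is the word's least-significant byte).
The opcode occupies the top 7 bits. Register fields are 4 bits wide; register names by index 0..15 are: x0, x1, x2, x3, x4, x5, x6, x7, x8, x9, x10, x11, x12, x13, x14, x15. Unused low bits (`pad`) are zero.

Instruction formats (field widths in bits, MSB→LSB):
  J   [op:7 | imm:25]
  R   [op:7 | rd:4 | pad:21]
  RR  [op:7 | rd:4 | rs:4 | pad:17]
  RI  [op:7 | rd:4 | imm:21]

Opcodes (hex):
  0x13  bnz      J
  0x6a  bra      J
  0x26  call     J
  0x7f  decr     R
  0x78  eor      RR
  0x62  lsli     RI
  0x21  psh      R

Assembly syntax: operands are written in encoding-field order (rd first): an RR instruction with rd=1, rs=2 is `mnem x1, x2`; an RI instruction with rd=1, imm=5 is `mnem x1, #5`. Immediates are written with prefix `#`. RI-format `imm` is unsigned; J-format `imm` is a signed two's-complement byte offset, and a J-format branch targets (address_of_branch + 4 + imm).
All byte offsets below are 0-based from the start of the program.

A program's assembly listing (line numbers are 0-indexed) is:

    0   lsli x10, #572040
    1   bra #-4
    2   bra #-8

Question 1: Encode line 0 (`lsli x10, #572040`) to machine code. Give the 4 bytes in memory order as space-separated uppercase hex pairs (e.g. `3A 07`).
88 BA 48 C5

line 0 (lsli): pack op=0x62:7|rd=10:4|imm=572040:21 = 0xc548ba88; little→ 88 ba 48 c5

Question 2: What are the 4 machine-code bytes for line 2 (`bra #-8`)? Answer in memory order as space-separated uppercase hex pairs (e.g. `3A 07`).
L2: bra op=0x6a:7|imm=-8:25 ⇒ 0xd5fffff8 ⇒ little f8 ff ff d5

F8 FF FF D5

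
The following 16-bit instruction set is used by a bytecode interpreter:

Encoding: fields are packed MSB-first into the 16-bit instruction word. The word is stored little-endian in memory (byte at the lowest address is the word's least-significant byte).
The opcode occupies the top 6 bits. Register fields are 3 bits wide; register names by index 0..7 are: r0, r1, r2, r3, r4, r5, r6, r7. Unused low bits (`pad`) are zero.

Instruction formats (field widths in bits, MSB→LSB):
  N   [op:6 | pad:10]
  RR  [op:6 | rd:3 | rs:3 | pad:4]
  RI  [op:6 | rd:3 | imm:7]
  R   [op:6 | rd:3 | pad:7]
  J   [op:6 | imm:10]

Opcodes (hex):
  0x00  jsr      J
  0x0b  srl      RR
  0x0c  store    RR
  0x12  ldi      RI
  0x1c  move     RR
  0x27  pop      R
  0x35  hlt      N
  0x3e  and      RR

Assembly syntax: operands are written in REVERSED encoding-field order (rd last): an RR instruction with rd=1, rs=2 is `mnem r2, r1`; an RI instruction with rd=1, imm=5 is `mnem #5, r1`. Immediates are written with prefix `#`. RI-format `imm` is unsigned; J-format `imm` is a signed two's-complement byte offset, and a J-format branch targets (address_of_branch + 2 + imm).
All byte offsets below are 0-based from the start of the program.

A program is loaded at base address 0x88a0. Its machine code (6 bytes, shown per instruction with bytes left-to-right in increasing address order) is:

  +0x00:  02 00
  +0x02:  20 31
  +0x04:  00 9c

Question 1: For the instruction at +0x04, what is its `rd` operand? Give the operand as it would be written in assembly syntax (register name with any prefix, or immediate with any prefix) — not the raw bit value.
r0

off 0x04: read 00 9c as little → 0x9c00
  opcode bits[15:10]=0x27: pop/R
  [9:7] rd=0 = r0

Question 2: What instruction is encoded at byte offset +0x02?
store r2, r2

[02] 20 31 → 0x3120
  top 6b → 0xc → store [RR]
  rd@[9:7]=0x2 ⇒ r2
  rs@[6:4]=0x2 ⇒ r2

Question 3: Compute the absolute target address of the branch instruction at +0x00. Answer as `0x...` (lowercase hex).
0x88a4

[00] 02 00 → 0x0002
  opcode bits[15:10]=0x0: jsr/J
  [9:0] imm=2 = #2
  target = base 0x88a0 + off 0x00 + 2 + imm 2 = 0x88a4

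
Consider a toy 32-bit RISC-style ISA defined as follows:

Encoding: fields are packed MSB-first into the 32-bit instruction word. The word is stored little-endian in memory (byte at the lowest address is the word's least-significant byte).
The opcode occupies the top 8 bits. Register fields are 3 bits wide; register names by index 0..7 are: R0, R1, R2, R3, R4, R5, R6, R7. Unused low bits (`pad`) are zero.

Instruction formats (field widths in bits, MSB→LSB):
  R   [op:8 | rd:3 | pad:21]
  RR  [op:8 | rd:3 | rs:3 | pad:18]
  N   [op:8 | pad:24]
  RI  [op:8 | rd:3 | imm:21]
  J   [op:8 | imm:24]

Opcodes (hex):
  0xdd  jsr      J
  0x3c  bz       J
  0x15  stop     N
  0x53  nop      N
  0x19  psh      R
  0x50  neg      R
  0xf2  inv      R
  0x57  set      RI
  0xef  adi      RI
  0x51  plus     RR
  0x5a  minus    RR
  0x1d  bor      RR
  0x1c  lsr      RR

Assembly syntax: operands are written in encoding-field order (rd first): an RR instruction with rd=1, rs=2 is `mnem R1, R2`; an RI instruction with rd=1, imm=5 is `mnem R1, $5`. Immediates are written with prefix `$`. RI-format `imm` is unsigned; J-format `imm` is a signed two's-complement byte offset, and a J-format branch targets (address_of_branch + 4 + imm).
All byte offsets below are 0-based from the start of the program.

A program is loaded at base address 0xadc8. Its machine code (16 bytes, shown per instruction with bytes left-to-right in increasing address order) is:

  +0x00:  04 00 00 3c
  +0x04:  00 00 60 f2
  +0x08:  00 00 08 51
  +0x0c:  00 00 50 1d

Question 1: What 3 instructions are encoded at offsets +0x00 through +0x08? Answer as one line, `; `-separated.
[00] 04 00 00 3c → 0x3c000004
  opcode bits[31:24]=0x3c: bz/J
  imm: (w>>0)&0xffffff=0x4 → $4
[04] 00 00 60 f2 → 0xf2600000
  opcode bits[31:24]=0xf2: inv/R
  rd: (w>>21)&0x7=0x3 → R3
[08] 00 00 08 51 → 0x51080000
  opcode bits[31:24]=0x51: plus/RR
  rd: (w>>21)&0x7=0x0 → R0
  rs: (w>>18)&0x7=0x2 → R2

bz $4; inv R3; plus R0, R2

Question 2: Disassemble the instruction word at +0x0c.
@+0c  little-endian(00 00 50 1d) = 0x1d500000
  op=0x1d500000>>24=0x1d ⇒ bor (RR)
  rd@[23:21]=0x2 ⇒ R2
  rs@[20:18]=0x4 ⇒ R4

bor R2, R4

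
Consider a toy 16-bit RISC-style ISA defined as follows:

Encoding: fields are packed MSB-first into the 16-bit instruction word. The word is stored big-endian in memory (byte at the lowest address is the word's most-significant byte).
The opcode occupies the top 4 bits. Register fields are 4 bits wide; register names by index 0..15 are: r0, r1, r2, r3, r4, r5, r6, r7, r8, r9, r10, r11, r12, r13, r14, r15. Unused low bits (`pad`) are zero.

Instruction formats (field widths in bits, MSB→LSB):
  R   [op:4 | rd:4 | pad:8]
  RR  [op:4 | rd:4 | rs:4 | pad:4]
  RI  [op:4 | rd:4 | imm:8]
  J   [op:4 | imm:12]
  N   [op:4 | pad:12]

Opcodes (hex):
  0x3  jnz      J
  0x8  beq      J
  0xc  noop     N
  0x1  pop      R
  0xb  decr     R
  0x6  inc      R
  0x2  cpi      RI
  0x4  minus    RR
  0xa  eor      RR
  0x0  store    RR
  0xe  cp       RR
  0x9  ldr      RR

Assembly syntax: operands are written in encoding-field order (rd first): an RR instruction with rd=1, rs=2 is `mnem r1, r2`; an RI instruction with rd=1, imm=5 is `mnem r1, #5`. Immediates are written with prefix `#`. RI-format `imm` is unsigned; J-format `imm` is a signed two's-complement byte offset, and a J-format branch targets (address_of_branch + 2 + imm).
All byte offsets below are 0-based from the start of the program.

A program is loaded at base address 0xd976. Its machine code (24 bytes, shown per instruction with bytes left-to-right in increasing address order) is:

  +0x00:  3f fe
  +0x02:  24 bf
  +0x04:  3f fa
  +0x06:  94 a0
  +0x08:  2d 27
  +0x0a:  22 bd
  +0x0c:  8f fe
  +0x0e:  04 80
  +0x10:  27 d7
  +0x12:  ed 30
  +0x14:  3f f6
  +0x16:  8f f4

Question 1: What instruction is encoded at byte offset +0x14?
jnz #-10

off 0x14: read 3f f6 as big → 0x3ff6
  op=0x3ff6>>12=0x3 ⇒ jnz (J)
  [11:0] imm=4086 (s12→-10) = #-10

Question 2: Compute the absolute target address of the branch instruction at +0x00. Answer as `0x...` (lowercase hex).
0xd976

off 0x00: read 3f fe as big → 0x3ffe
  top 4b → 0x3 → jnz [J]
  imm: (w>>0)&0xfff=0xffe (s12→-2) → #-2
  target = base 0xd976 + off 0x00 + 2 + imm -2 = 0xd976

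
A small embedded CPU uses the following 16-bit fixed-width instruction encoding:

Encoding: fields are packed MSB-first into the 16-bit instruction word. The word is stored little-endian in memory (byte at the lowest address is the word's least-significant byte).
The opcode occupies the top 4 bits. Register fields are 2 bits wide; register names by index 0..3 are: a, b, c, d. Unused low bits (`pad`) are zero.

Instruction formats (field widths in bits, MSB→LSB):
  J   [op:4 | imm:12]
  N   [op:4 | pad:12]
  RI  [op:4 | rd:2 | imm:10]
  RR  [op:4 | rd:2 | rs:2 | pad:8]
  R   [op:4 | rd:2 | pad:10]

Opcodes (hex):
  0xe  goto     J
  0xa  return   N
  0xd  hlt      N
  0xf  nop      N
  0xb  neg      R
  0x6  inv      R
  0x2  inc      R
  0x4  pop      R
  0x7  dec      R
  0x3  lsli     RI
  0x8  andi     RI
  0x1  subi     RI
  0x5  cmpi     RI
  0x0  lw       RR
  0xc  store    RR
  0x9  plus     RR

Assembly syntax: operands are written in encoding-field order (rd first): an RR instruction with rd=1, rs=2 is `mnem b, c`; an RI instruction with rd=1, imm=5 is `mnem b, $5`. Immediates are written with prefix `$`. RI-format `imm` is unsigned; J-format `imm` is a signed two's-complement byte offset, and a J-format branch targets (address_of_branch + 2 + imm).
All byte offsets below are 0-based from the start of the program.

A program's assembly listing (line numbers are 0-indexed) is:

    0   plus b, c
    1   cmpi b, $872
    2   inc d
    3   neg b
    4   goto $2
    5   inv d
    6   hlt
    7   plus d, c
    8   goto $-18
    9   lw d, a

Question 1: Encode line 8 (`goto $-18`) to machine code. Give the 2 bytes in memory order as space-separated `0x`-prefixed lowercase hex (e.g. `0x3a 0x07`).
0xee 0xef

L8: goto op=0xe:4|imm=-18:12 ⇒ 0xefee ⇒ little ee ef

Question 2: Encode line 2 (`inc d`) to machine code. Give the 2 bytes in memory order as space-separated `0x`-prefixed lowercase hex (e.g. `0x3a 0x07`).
L2: inc op=0x2:4|rd=3:2|pad=0:10 ⇒ 0x2c00 ⇒ little 00 2c

0x00 0x2c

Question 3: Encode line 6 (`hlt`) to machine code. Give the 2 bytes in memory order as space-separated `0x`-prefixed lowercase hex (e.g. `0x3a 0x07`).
0x00 0xd0

6. hlt fields op=0xd:4|pad=0:12 → word d000h → 00 d0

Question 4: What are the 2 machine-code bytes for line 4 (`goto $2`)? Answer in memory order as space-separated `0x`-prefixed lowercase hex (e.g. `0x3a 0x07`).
L4: goto op=0xe:4|imm=2:12 ⇒ 0xe002 ⇒ little 02 e0

0x02 0xe0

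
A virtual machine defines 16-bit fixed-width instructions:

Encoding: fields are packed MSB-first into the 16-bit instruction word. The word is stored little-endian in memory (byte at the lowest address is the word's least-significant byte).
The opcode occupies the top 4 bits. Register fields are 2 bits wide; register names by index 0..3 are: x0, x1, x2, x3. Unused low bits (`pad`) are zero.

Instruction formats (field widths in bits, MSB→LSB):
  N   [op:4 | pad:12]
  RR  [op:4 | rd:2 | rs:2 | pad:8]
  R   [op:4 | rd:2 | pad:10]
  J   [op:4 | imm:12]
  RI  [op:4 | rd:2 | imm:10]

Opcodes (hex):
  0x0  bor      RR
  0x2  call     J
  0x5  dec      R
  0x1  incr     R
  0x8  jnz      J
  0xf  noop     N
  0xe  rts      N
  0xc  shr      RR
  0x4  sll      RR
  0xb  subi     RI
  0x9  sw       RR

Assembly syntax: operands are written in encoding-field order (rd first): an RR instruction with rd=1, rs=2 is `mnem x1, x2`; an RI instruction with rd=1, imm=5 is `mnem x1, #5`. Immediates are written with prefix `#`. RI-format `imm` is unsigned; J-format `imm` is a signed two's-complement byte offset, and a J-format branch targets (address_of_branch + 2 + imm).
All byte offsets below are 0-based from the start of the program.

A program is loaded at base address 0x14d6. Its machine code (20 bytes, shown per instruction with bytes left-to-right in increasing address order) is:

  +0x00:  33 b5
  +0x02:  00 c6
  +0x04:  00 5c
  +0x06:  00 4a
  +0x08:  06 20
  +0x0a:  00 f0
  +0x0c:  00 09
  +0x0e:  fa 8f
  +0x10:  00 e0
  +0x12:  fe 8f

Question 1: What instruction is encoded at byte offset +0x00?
off 0x00: read 33 b5 as little → 0xb533
  top 4b → 0xb → subi [RI]
  rd: (w>>10)&0x3=0x1 → x1
  imm: (w>>0)&0x3ff=0x133 → #307

subi x1, #307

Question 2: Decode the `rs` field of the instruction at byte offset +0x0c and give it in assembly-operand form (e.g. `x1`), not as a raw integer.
[0c] 00 09 → 0x0900
  op=0x0900>>12=0x0 ⇒ bor (RR)
  [11:10] rd=2 = x2
  [9:8] rs=1 = x1

x1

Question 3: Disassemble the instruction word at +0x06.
[06] 00 4a → 0x4a00
  opcode bits[15:12]=0x4: sll/RR
  rd@[11:10]=0x2 ⇒ x2
  rs@[9:8]=0x2 ⇒ x2

sll x2, x2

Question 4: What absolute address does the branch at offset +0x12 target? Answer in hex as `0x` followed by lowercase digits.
0x14e8

@+12  little-endian(fe 8f) = 0x8ffe
  op=0x8ffe>>12=0x8 ⇒ jnz (J)
  imm@[11:0]=0xffe (s12→-2) ⇒ #-2
  target = base 0x14d6 + off 0x12 + 2 + imm -2 = 0x14e8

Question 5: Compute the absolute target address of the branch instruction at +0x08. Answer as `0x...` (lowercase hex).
0x14e6

+0x08: 06 20 ⇒ word 0x2006 (little)
  opcode bits[15:12]=0x2: call/J
  [11:0] imm=6 = #6
  target = base 0x14d6 + off 0x08 + 2 + imm 6 = 0x14e6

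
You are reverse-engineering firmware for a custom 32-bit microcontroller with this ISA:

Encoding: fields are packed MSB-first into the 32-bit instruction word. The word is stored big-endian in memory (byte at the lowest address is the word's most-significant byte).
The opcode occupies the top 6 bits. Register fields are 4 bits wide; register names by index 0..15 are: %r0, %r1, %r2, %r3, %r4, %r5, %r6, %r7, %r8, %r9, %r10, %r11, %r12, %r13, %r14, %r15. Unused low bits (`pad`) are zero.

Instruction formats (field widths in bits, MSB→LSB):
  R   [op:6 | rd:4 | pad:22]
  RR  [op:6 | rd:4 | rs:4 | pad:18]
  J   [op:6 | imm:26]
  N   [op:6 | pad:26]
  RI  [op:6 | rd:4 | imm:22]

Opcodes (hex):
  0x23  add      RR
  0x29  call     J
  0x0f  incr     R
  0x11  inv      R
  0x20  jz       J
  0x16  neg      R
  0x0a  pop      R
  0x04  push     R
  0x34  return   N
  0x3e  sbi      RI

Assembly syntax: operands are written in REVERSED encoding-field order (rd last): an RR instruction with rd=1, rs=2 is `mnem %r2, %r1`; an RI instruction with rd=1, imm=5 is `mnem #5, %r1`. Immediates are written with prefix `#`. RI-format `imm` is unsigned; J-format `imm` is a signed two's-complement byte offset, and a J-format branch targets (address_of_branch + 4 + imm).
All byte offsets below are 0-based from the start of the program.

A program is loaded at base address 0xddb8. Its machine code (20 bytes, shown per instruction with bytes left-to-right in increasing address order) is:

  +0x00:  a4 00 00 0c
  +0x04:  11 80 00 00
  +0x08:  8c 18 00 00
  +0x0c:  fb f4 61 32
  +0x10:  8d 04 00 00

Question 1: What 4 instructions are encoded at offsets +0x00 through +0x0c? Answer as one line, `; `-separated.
+0x00: a4 00 00 0c ⇒ word 0xa400000c (big)
  top 6b → 0x29 → call [J]
  [25:0] imm=12 = #12
+0x04: 11 80 00 00 ⇒ word 0x11800000 (big)
  top 6b → 0x4 → push [R]
  [25:22] rd=6 = %r6
+0x08: 8c 18 00 00 ⇒ word 0x8c180000 (big)
  top 6b → 0x23 → add [RR]
  [25:22] rd=0 = %r0
  [21:18] rs=6 = %r6
+0x0c: fb f4 61 32 ⇒ word 0xfbf46132 (big)
  top 6b → 0x3e → sbi [RI]
  [25:22] rd=15 = %r15
  [21:0] imm=3432754 = #3432754

call #12; push %r6; add %r6, %r0; sbi #3432754, %r15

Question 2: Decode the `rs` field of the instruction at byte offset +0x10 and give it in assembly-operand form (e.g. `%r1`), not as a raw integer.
[10] 8d 04 00 00 → 0x8d040000
  opcode bits[31:26]=0x23: add/RR
  [25:22] rd=4 = %r4
  [21:18] rs=1 = %r1

%r1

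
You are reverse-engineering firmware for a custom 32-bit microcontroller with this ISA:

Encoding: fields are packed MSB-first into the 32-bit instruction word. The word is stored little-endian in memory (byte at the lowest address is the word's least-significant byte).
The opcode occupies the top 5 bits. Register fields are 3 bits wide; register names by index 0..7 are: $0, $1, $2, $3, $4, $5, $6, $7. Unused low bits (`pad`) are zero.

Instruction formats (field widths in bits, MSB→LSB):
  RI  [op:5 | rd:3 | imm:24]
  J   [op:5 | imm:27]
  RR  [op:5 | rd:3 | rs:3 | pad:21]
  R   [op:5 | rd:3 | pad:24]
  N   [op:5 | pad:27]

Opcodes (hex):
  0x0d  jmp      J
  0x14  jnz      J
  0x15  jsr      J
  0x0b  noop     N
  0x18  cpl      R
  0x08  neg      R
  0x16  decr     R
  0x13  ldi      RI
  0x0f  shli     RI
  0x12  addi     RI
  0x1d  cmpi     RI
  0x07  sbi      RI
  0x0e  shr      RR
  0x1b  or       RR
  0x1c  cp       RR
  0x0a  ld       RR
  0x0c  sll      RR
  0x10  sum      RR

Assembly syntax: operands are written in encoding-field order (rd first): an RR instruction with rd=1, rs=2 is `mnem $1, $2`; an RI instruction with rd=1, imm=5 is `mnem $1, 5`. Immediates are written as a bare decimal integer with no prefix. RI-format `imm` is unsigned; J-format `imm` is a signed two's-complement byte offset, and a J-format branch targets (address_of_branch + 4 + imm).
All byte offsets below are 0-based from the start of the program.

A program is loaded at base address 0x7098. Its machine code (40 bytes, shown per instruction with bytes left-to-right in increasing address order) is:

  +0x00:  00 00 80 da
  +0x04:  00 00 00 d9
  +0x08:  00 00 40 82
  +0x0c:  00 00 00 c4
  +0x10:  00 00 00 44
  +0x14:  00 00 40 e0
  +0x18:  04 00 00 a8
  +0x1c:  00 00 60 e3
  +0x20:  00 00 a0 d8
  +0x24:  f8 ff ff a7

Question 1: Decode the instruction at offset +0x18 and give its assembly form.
+0x18: 04 00 00 a8 ⇒ word 0xa8000004 (little)
  opcode bits[31:27]=0x15: jsr/J
  imm@[26:0]=0x4 ⇒ 4

jsr 4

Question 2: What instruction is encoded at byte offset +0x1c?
cp $3, $3

[1c] 00 00 60 e3 → 0xe3600000
  top 5b → 0x1c → cp [RR]
  rd: (w>>24)&0x7=0x3 → $3
  rs: (w>>21)&0x7=0x3 → $3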